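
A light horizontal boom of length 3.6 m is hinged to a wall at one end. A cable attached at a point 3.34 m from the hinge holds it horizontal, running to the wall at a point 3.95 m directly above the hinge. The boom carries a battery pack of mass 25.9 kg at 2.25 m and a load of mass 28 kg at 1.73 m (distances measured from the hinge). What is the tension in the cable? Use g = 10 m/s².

Choose the hinge as the axis so the unknown hinge reaction has zero arm there.
Battery pack: 25.9 × 10 = 259 N down at 2.25 m → arm 2.25 m, τ = 259 × 2.25 = 582.8 N·m clockwise.
Load: 28 × 10 = 280 N down at 1.73 m → arm 1.73 m, τ = 280 × 1.73 = 484.4 N·m clockwise.
Total clockwise load moment = 1067 N·m.
The cable tension T acts at 3.34 m; only its component perpendicular to the boom, T sinθ, produces torque. sinθ = h/√(h²+d²) = 3.95/√(3.95²+3.34²) = 0.7636.
Στ = 0 ⇒ T × 3.34 × 0.7636 = 1067 ⇒ T = 1067 / 2.55 = 418 N.

T ≈ 418 N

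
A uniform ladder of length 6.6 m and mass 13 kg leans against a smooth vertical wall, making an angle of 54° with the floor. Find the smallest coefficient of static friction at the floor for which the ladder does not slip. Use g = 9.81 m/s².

Sum moments about the foot of the ladder (the floor normal and friction both act there and drop out).
Ladder weight 13×9.81 = 127.5 N acts at 3.3 m along the ladder; its horizontal arm is 3.3·cos54° = 1.94 m → τ = 247.3 N·m clockwise.
Wall normal N acts horizontally at the top; its moment arm is the height L sinθ = 6.6·sin54° = 5.34 m, counterclockwise.
Balancing moments: N × 5.34 = 247.3, giving N = 46.31 N.
ΣFx = 0 ⇒ f = N_wall = 46.31 N. ΣFy = 0 ⇒ N_floor = 127.5 N.
μ_min = f / N_floor = 46.31 / 127.5 = 0.363.

μ_min ≈ 0.363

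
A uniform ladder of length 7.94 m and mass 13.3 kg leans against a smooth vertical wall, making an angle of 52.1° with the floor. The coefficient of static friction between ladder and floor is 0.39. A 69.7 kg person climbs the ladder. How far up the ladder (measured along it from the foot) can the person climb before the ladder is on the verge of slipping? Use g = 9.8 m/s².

Taking torques about the foot of the ladder:
Ladder weight 13.3×9.8 = 130.3 N acts at 3.97 m along the ladder; its horizontal arm is 3.97·cos52.1° = 2.439 m → τ = 317.8 N·m clockwise.
Person weight 69.7×9.8 = 683.1 N at distance d → arm d·cos52.1° → τ = 683.1·d·0.6143 clockwise.
Wall normal N at the top has arm L sinθ = 6.265 m counterclockwise, so Στ = 0 gives N·6.265 = 317.8 + 419.6·d.
ΣFy = 0 ⇒ N_floor = 813.4 N, so the maximum friction is μ_s·N_floor = 0.39×813.4 = 317.2 N. ΣFx = 0 ⇒ N_wall = f, so at the slipping point N = 317.2 N.
Substituting: 317.2×6.265 = 317.8 + 419.6·d ⇒ d = (1987 − 317.8) / 419.6 = 3.98 m.

d ≈ 3.98 m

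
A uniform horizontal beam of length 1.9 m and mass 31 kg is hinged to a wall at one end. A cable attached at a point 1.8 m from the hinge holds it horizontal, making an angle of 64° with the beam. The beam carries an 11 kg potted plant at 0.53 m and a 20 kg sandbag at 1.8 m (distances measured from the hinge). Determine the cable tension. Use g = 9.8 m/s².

T ≈ 432 N

Sum moments about the hinge (the unknown hinge reaction has zero arm there).
Beam weight: 31 × 9.8 = 303.8 N down at 0.95 m → arm 0.95 m, τ = 303.8 × 0.95 = 288.6 N·m clockwise.
Potted plant: 11 × 9.8 = 107.8 N down at 0.53 m → arm 0.53 m, τ = 107.8 × 0.53 = 57.13 N·m clockwise.
Sandbag: 20 × 9.8 = 196 N down at 1.8 m → arm 1.8 m, τ = 196 × 1.8 = 352.8 N·m clockwise.
Total clockwise load moment = 698.5 N·m.
The cable tension T acts at 1.8 m; only its component perpendicular to the beam, T sinθ, produces torque. sin 64° = 0.8988.
Balancing moments: T × 1.8 × 0.8988 = 698.5, giving T = 698.5 / 1.618 = 432 N.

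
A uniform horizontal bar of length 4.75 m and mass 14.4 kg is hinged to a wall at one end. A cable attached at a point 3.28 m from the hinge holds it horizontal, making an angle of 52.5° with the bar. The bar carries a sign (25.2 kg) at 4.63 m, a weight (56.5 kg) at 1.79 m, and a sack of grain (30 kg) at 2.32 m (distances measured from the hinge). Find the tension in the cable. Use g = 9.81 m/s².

T ≈ 1210 N

Sum moments about the hinge (the unknown hinge reaction has zero arm there).
Beam weight: 14.4 × 9.81 = 141.3 N down at 2.375 m → arm 2.375 m, τ = 141.3 × 2.375 = 335.6 N·m clockwise.
Sign: 25.2 × 9.81 = 247.2 N down at 4.63 m → arm 4.63 m, τ = 247.2 × 4.63 = 1145 N·m clockwise.
Weight: 56.5 × 9.81 = 554.3 N down at 1.79 m → arm 1.79 m, τ = 554.3 × 1.79 = 992.2 N·m clockwise.
Sack of grain: 30 × 9.81 = 294.3 N down at 2.32 m → arm 2.32 m, τ = 294.3 × 2.32 = 682.8 N·m clockwise.
Total clockwise load moment = 3156 N·m.
The cable tension T acts at 3.28 m; only its component perpendicular to the bar, T sinθ, produces torque. sin 52.5° = 0.7934.
Στ = 0 ⇒ T × 3.28 × 0.7934 = 3156 ⇒ T = 3156 / 2.602 = 1210 N.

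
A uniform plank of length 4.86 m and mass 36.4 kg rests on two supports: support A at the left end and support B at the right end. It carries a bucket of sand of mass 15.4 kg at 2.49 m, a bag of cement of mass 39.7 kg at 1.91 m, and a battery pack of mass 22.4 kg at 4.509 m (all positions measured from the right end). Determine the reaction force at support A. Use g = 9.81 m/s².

About support B:
Beam weight: 36.4 × 9.81 = 357.1 N down at 2.43 m → arm 2.43 m, τ = 357.1 × 2.43 = 867.8 N·m counterclockwise.
Bucket of sand: 15.4 × 9.81 = 151.1 N down at 2.49 m → arm 2.49 m, τ = 151.1 × 2.49 = 376.2 N·m counterclockwise.
Bag of cement: 39.7 × 9.81 = 389.5 N down at 1.91 m → arm 1.91 m, τ = 389.5 × 1.91 = 743.9 N·m counterclockwise.
Battery pack: 22.4 × 9.81 = 219.7 N down at 4.509 m → arm 4.509 m, τ = 219.7 × 4.509 = 990.6 N·m counterclockwise.
Net load moment about support B = 2978 N·m counterclockwise.
Reaction R at support A is upward at 4.86 m, arm 4.86 m → moment R × 4.86 clockwise.
Balancing moments: R × 4.86 = 2978, giving R = 613 N.

R_A ≈ 613 N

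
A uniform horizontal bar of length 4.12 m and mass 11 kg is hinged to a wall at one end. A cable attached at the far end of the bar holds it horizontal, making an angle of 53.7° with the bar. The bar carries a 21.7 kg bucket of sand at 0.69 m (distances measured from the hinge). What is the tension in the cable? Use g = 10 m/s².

T ≈ 113 N

Sum moments about the hinge (the unknown hinge reaction has zero arm there).
Beam weight: 11 × 10 = 110 N down at 2.06 m → arm 2.06 m, τ = 110 × 2.06 = 226.6 N·m clockwise.
Bucket of sand: 21.7 × 10 = 217 N down at 0.69 m → arm 0.69 m, τ = 217 × 0.69 = 149.7 N·m clockwise.
Total clockwise load moment = 376.3 N·m.
The cable tension T acts at 4.12 m; only its component perpendicular to the bar, T sinθ, produces torque. sin 53.7° = 0.8059.
Στ = 0 ⇒ T × 4.12 × 0.8059 = 376.3 ⇒ T = 376.3 / 3.32 = 113 N.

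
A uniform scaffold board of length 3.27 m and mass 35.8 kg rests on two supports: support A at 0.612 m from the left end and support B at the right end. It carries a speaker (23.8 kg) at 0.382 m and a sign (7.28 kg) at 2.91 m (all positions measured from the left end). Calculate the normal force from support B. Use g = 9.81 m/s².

Sum moments about support A (its reaction then has zero moment arm).
Beam weight: 35.8 × 9.81 = 351.2 N down at 1.635 m → arm 1.023 m, τ = 351.2 × 1.023 = 359.3 N·m clockwise.
Speaker: 23.8 × 9.81 = 233.5 N down at 0.382 m → arm 0.23 m, τ = 233.5 × 0.23 = 53.71 N·m counterclockwise.
Sign: 7.28 × 9.81 = 71.42 N down at 2.91 m → arm 2.298 m, τ = 71.42 × 2.298 = 164.1 N·m clockwise.
Net load moment about support A = 469.7 N·m clockwise.
Reaction R at support B is upward at 3.27 m, arm 2.658 m → moment R × 2.658 counterclockwise.
Στ = 0 ⇒ R × 2.658 = 469.7 ⇒ R = 177 N.

R_B ≈ 177 N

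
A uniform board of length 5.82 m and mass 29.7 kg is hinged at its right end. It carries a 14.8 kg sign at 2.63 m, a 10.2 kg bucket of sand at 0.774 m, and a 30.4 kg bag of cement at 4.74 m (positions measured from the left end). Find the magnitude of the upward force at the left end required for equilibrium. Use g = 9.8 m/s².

Choose the right end as the axis so the unknown pivot reaction has zero arm there.
Beam weight: 29.7 × 9.8 = 291.1 N down at 2.91 m → arm 2.91 m, τ = 291.1 × 2.91 = 847.1 N·m counterclockwise.
Sign: 14.8 × 9.8 = 145 N down at 2.63 m → arm 3.19 m, τ = 145 × 3.19 = 462.6 N·m counterclockwise.
Bucket of sand: 10.2 × 9.8 = 99.96 N down at 0.774 m → arm 5.046 m, τ = 99.96 × 5.046 = 504.4 N·m counterclockwise.
Bag of cement: 30.4 × 9.8 = 297.9 N down at 4.74 m → arm 1.08 m, τ = 297.9 × 1.08 = 321.7 N·m counterclockwise.
Net moment of the loads = 2136 N·m counterclockwise.
The upward force F acts at the left end, arm 5.82 m, giving F × 5.82 clockwise.
Στ = 0 ⇒ F × 5.82 = 2136 ⇒ F = 2136 / 5.82 = 367 N.

F ≈ 367 N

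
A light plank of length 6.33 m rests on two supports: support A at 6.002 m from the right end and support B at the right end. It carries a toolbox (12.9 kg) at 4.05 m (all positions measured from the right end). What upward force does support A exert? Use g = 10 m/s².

R_A ≈ 87 N

Taking torques about support B:
Toolbox: 12.9 × 10 = 129 N down at 4.05 m → arm 4.05 m, τ = 129 × 4.05 = 522.4 N·m counterclockwise.
Net load moment about support B = 522.4 N·m counterclockwise.
Reaction R at support A is upward at 6.002 m, arm 6.002 m → moment R × 6.002 clockwise.
Balancing moments: R × 6.002 = 522.4, giving R = 87 N.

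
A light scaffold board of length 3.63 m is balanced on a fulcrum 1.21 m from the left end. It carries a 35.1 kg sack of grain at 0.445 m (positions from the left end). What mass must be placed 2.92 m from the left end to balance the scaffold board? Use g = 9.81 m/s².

m ≈ 15.7 kg

Take moments about the fulcrum (at 1.21 m from the left end).
Sack of grain: 35.1 × 9.81 = 344.3 N down at 0.445 m → arm 0.765 m, τ = 344.3 × 0.765 = 263.4 N·m counterclockwise.
Net moment of known loads = 263.4 N·m counterclockwise.
An unknown mass m at 2.92 m has arm 1.71 m; its moment is m·g·1.71 clockwise.
Setting net torque to zero: m × 9.81 × 1.71 = 263.4 → m = 263.4 / (9.81 × 1.71) = 15.7 kg.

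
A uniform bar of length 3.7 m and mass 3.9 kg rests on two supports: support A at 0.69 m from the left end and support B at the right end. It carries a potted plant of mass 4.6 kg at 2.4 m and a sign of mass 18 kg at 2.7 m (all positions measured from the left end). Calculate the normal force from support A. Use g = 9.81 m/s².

R_A ≈ 102 N

Choose support B as the axis so its reaction then has zero moment arm.
Beam weight: 3.9 × 9.81 = 38.26 N down at 1.85 m → arm 1.85 m, τ = 38.26 × 1.85 = 70.78 N·m counterclockwise.
Potted plant: 4.6 × 9.81 = 45.13 N down at 2.4 m → arm 1.3 m, τ = 45.13 × 1.3 = 58.67 N·m counterclockwise.
Sign: 18 × 9.81 = 176.6 N down at 2.7 m → arm 1 m, τ = 176.6 × 1 = 176.6 N·m counterclockwise.
Net load moment about support B = 306 N·m counterclockwise.
Reaction R at support A is upward at 0.69 m, arm 3.01 m → moment R × 3.01 clockwise.
Balancing moments: R × 3.01 = 306, giving R = 102 N.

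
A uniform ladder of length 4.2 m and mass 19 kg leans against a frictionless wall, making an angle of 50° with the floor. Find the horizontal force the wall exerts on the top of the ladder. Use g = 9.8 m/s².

Choose the foot of the ladder as the axis so the floor normal and friction both act there and drop out.
Ladder weight 19×9.8 = 186.2 N acts at 2.1 m along the ladder; its horizontal arm is 2.1·cos50° = 1.35 m → τ = 251.4 N·m clockwise.
Wall normal N acts horizontally at the top; its moment arm is the height L sinθ = 4.2·sin50° = 3.217 m, counterclockwise.
Balancing moments: N × 3.217 = 251.4, giving N = 78.1 N.

N_wall ≈ 78.1 N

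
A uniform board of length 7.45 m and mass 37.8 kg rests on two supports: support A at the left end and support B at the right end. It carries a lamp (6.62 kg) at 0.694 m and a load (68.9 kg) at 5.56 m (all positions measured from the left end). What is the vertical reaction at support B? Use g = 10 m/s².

Take moments about support A.
Beam weight: 37.8 × 10 = 378 N down at 3.725 m → arm 3.725 m, τ = 378 × 3.725 = 1408 N·m clockwise.
Lamp: 6.62 × 10 = 66.2 N down at 0.694 m → arm 0.694 m, τ = 66.2 × 0.694 = 45.94 N·m clockwise.
Load: 68.9 × 10 = 689 N down at 5.56 m → arm 5.56 m, τ = 689 × 5.56 = 3831 N·m clockwise.
Net load moment about support A = 5285 N·m clockwise.
Reaction R at support B is upward at 7.45 m, arm 7.45 m → moment R × 7.45 counterclockwise.
Balancing moments: R × 7.45 = 5285, giving R = 709 N.

R_B ≈ 709 N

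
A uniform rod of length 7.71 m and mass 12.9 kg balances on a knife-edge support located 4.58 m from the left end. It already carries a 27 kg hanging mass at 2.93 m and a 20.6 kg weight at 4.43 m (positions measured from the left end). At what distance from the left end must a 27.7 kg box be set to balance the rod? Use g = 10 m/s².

x ≈ 6.64 m from the left end

Take moments about the knife-edge support (at 4.58 m from the left end).
Beam weight: 12.9 × 10 = 129 N down at 3.855 m → arm 0.725 m, τ = 129 × 0.725 = 93.52 N·m counterclockwise.
Hanging mass: 27 × 10 = 270 N down at 2.93 m → arm 1.65 m, τ = 270 × 1.65 = 445.5 N·m counterclockwise.
Weight: 20.6 × 10 = 206 N down at 4.43 m → arm 0.15 m, τ = 206 × 0.15 = 30.9 N·m counterclockwise.
Net moment of existing loads = 569.9 N·m counterclockwise.
The box weighs 27.7 × 10 = 277 N and must supply an equal clockwise moment, so its lever arm about the knife-edge support is 569.9 / 277 = 2.06 m.
That puts it at 4.58 + 2.06 = 6.64 m from the left end.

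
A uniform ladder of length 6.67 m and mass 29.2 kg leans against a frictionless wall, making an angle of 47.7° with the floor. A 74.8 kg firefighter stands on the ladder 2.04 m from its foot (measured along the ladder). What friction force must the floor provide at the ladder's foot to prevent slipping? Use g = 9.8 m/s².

f ≈ 334 N

Sum moments about the foot of the ladder (the floor normal and friction both act there and drop out).
Ladder weight 29.2×9.8 = 286.2 N acts at 3.335 m along the ladder; its horizontal arm is 3.335·cos47.7° = 2.244 m → τ = 642.2 N·m clockwise.
Firefighter: 74.8×9.8 = 733 N at 2.04 m → arm 1.373 m → τ = 1006 N·m clockwise.
Wall normal N acts horizontally at the top; its moment arm is the height L sinθ = 6.67·sin47.7° = 4.933 m, counterclockwise.
Setting net torque to zero: N × 4.933 = 1648 → N = 334 N.
ΣFx = 0: friction at the foot balances the wall's push, so f = N_wall = 334 N.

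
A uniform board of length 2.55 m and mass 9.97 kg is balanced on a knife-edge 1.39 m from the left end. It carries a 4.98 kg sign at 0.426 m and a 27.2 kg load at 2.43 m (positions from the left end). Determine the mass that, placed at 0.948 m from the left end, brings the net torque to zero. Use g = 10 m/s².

Choose the knife-edge (at 1.39 m from the left end) as the axis so the support reaction has zero arm there.
Beam weight: 9.97 × 10 = 99.7 N down at 1.275 m → arm 0.115 m, τ = 99.7 × 0.115 = 11.47 N·m counterclockwise.
Sign: 4.98 × 10 = 49.8 N down at 0.426 m → arm 0.964 m, τ = 49.8 × 0.964 = 48.01 N·m counterclockwise.
Load: 27.2 × 10 = 272 N down at 2.43 m → arm 1.04 m, τ = 272 × 1.04 = 282.9 N·m clockwise.
Net moment of known loads = 223.4 N·m clockwise.
An unknown mass m at 0.948 m has arm 0.442 m; its moment is m·g·0.442 counterclockwise.
Balancing moments: m × 10 × 0.442 = 223.4, giving m = 223.4 / (10 × 0.442) = 50.5 kg.

m ≈ 50.5 kg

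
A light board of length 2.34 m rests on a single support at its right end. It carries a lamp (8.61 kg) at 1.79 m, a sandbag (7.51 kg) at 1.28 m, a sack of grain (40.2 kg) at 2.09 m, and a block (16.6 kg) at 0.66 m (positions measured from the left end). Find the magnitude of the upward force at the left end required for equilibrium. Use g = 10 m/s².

Take moments about the right end.
Lamp: 8.61 × 10 = 86.1 N down at 1.79 m → arm 0.55 m, τ = 86.1 × 0.55 = 47.36 N·m counterclockwise.
Sandbag: 7.51 × 10 = 75.1 N down at 1.28 m → arm 1.06 m, τ = 75.1 × 1.06 = 79.61 N·m counterclockwise.
Sack of grain: 40.2 × 10 = 402 N down at 2.09 m → arm 0.25 m, τ = 402 × 0.25 = 100.5 N·m counterclockwise.
Block: 16.6 × 10 = 166 N down at 0.66 m → arm 1.68 m, τ = 166 × 1.68 = 278.9 N·m counterclockwise.
Net moment of the loads = 506.4 N·m counterclockwise.
The upward force F acts at the left end, arm 2.34 m, giving F × 2.34 clockwise.
For rotational equilibrium, F × 2.34 = 506.4, so F = 506.4 / 2.34 = 216 N.

F ≈ 216 N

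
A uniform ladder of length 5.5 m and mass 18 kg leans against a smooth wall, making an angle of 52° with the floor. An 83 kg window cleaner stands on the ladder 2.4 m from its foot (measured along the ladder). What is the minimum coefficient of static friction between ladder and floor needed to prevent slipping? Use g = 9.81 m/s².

Taking torques about the foot of the ladder:
Ladder weight 18×9.81 = 176.6 N acts at 2.75 m along the ladder; its horizontal arm is 2.75·cos52° = 1.693 m → τ = 299 N·m clockwise.
Window cleaner: 83×9.81 = 814.2 N at 2.4 m → arm 1.478 m → τ = 1203 N·m clockwise.
Wall normal N acts horizontally at the top; its moment arm is the height L sinθ = 5.5·sin52° = 4.334 m, counterclockwise.
Στ = 0 ⇒ N × 4.334 = 1502 ⇒ N = 346.6 N.
ΣFx = 0 ⇒ f = N_wall = 346.6 N. ΣFy = 0 ⇒ N_floor = 990.8 N.
μ_min = f / N_floor = 346.6 / 990.8 = 0.35.

μ_min ≈ 0.35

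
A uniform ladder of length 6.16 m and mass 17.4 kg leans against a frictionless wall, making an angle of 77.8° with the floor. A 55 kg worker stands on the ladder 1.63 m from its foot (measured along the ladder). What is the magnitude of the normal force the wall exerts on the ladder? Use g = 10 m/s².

N_wall ≈ 50.3 N

Sum moments about the foot of the ladder (the floor normal and friction both act there and drop out).
Ladder weight 17.4×10 = 174 N acts at 3.08 m along the ladder; its horizontal arm is 3.08·cos77.8° = 0.6509 m → τ = 113.3 N·m clockwise.
Worker: 55×10 = 550 N at 1.63 m → arm 0.3445 m → τ = 189.5 N·m clockwise.
Wall normal N acts horizontally at the top; its moment arm is the height L sinθ = 6.16·sin77.8° = 6.021 m, counterclockwise.
For rotational equilibrium, N × 6.021 = 302.8, so N = 50.3 N.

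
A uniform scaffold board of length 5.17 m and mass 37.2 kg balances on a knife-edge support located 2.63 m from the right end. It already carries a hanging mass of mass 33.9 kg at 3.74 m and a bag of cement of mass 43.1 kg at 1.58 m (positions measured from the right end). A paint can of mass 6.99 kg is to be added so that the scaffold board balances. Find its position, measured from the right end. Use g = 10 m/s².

x ≈ 3.96 m from the right end

Choose the knife-edge support (at 2.63 m from the right end) as the axis so the support reaction has zero arm there.
Beam weight: 37.2 × 10 = 372 N down at 2.585 m → arm 0.045 m, τ = 372 × 0.045 = 16.74 N·m clockwise.
Hanging mass: 33.9 × 10 = 339 N down at 3.74 m → arm 1.11 m, τ = 339 × 1.11 = 376.3 N·m counterclockwise.
Bag of cement: 43.1 × 10 = 431 N down at 1.58 m → arm 1.05 m, τ = 431 × 1.05 = 452.6 N·m clockwise.
Net moment of existing loads = 93.04 N·m clockwise.
The paint can weighs 6.99 × 10 = 69.9 N and must supply an equal counterclockwise moment, so its lever arm about the knife-edge support is 93.04 / 69.9 = 1.33 m.
That puts it at 2.63 + 1.33 = 3.96 m from the right end.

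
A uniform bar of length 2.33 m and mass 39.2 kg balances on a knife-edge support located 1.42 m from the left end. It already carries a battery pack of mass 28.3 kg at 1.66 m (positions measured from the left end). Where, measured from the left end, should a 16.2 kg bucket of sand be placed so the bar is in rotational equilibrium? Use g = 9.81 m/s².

x ≈ 1.62 m from the left end

About the knife-edge support (at 1.42 m from the left end):
Beam weight: 39.2 × 9.81 = 384.6 N down at 1.165 m → arm 0.255 m, τ = 384.6 × 0.255 = 98.07 N·m counterclockwise.
Battery pack: 28.3 × 9.81 = 277.6 N down at 1.66 m → arm 0.24 m, τ = 277.6 × 0.24 = 66.62 N·m clockwise.
Net moment of existing loads = 31.45 N·m counterclockwise.
The bucket of sand weighs 16.2 × 9.81 = 158.9 N and must supply an equal clockwise moment, so its lever arm about the knife-edge support is 31.45 / 158.9 = 0.198 m.
That puts it at 1.42 + 0.198 = 1.62 m from the left end.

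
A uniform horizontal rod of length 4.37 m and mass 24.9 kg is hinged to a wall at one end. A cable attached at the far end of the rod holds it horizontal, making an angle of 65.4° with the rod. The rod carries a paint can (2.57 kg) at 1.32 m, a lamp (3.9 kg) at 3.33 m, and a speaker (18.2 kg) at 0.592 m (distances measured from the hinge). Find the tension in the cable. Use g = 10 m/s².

Choose the hinge as the axis so the unknown hinge reaction has zero arm there.
Beam weight: 24.9 × 10 = 249 N down at 2.185 m → arm 2.185 m, τ = 249 × 2.185 = 544.1 N·m clockwise.
Paint can: 2.57 × 10 = 25.7 N down at 1.32 m → arm 1.32 m, τ = 25.7 × 1.32 = 33.92 N·m clockwise.
Lamp: 3.9 × 10 = 39 N down at 3.33 m → arm 3.33 m, τ = 39 × 3.33 = 129.9 N·m clockwise.
Speaker: 18.2 × 10 = 182 N down at 0.592 m → arm 0.592 m, τ = 182 × 0.592 = 107.7 N·m clockwise.
Total clockwise load moment = 815.6 N·m.
The cable tension T acts at 4.37 m; only its component perpendicular to the rod, T sinθ, produces torque. sin 65.4° = 0.9092.
Στ = 0 ⇒ T × 4.37 × 0.9092 = 815.6 ⇒ T = 815.6 / 3.973 = 205 N.

T ≈ 205 N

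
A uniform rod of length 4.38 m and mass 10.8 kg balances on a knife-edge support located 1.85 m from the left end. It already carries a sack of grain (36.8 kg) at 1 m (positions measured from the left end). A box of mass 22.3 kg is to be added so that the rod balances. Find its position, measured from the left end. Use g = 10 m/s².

Choose the knife-edge support (at 1.85 m from the left end) as the axis so the support reaction has zero arm there.
Beam weight: 10.8 × 10 = 108 N down at 2.19 m → arm 0.34 m, τ = 108 × 0.34 = 36.72 N·m clockwise.
Sack of grain: 36.8 × 10 = 368 N down at 1 m → arm 0.85 m, τ = 368 × 0.85 = 312.8 N·m counterclockwise.
Net moment of existing loads = 276.1 N·m counterclockwise.
The box weighs 22.3 × 10 = 223 N and must supply an equal clockwise moment, so its lever arm about the knife-edge support is 276.1 / 223 = 1.24 m.
That puts it at 1.85 + 1.24 = 3.09 m from the left end.

x ≈ 3.09 m from the left end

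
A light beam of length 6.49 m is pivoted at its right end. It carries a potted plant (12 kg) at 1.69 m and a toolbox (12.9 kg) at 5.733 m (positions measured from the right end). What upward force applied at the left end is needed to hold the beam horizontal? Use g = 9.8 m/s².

Taking torques about the right end:
Potted plant: 12 × 9.8 = 117.6 N down at 1.69 m → arm 1.69 m, τ = 117.6 × 1.69 = 198.7 N·m counterclockwise.
Toolbox: 12.9 × 9.8 = 126.4 N down at 5.733 m → arm 5.733 m, τ = 126.4 × 5.733 = 724.7 N·m counterclockwise.
Net moment of the loads = 923.4 N·m counterclockwise.
The upward force F acts at the left end, arm 6.49 m, giving F × 6.49 clockwise.
Setting net torque to zero: F × 6.49 = 923.4 → F = 923.4 / 6.49 = 142 N.

F ≈ 142 N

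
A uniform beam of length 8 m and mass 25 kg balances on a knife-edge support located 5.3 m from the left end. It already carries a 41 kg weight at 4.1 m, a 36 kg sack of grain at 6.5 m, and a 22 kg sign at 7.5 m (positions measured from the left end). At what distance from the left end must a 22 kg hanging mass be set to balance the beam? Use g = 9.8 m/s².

x ≈ 4.85 m from the left end

Take moments about the knife-edge support (at 5.3 m from the left end).
Beam weight: 25 × 9.8 = 245 N down at 4 m → arm 1.3 m, τ = 245 × 1.3 = 318.5 N·m counterclockwise.
Weight: 41 × 9.8 = 401.8 N down at 4.1 m → arm 1.2 m, τ = 401.8 × 1.2 = 482.2 N·m counterclockwise.
Sack of grain: 36 × 9.8 = 352.8 N down at 6.5 m → arm 1.2 m, τ = 352.8 × 1.2 = 423.4 N·m clockwise.
Sign: 22 × 9.8 = 215.6 N down at 7.5 m → arm 2.2 m, τ = 215.6 × 2.2 = 474.3 N·m clockwise.
Net moment of existing loads = 97 N·m clockwise.
The hanging mass weighs 22 × 9.8 = 215.6 N and must supply an equal counterclockwise moment, so its lever arm about the knife-edge support is 97 / 215.6 = 0.45 m.
That puts it at 5.3 − 0.45 = 4.85 m from the left end.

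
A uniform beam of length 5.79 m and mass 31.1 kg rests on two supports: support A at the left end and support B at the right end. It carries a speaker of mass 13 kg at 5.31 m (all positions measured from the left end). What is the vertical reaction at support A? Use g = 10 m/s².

Take moments about support B.
Beam weight: 31.1 × 10 = 311 N down at 2.895 m → arm 2.895 m, τ = 311 × 2.895 = 900.3 N·m counterclockwise.
Speaker: 13 × 10 = 130 N down at 5.31 m → arm 0.48 m, τ = 130 × 0.48 = 62.4 N·m counterclockwise.
Net load moment about support B = 962.7 N·m counterclockwise.
Reaction R at support A is upward at 0 m, arm 5.79 m → moment R × 5.79 clockwise.
Στ = 0 ⇒ R × 5.79 = 962.7 ⇒ R = 166 N.

R_A ≈ 166 N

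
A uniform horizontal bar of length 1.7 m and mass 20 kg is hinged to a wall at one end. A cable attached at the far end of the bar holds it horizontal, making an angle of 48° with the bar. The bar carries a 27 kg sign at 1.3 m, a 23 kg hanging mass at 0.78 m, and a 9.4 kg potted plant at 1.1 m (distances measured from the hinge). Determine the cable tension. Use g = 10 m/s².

Taking torques about the hinge:
Beam weight: 20 × 10 = 200 N down at 0.85 m → arm 0.85 m, τ = 200 × 0.85 = 170 N·m clockwise.
Sign: 27 × 10 = 270 N down at 1.3 m → arm 1.3 m, τ = 270 × 1.3 = 351 N·m clockwise.
Hanging mass: 23 × 10 = 230 N down at 0.78 m → arm 0.78 m, τ = 230 × 0.78 = 179.4 N·m clockwise.
Potted plant: 9.4 × 10 = 94 N down at 1.1 m → arm 1.1 m, τ = 94 × 1.1 = 103.4 N·m clockwise.
Total clockwise load moment = 803.8 N·m.
The cable tension T acts at 1.7 m; only its component perpendicular to the bar, T sinθ, produces torque. sin 48° = 0.7431.
Balancing moments: T × 1.7 × 0.7431 = 803.8, giving T = 803.8 / 1.263 = 636 N.

T ≈ 636 N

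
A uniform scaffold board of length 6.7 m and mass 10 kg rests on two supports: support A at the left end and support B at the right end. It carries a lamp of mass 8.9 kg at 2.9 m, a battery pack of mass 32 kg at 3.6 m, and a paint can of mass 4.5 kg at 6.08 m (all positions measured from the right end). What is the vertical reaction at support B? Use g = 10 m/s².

R_B ≈ 253 N

Taking torques about support A:
Beam weight: 10 × 10 = 100 N down at 3.35 m → arm 3.35 m, τ = 100 × 3.35 = 335 N·m clockwise.
Lamp: 8.9 × 10 = 89 N down at 2.9 m → arm 3.8 m, τ = 89 × 3.8 = 338.2 N·m clockwise.
Battery pack: 32 × 10 = 320 N down at 3.6 m → arm 3.1 m, τ = 320 × 3.1 = 992 N·m clockwise.
Paint can: 4.5 × 10 = 45 N down at 6.08 m → arm 0.62 m, τ = 45 × 0.62 = 27.9 N·m clockwise.
Net load moment about support A = 1693 N·m clockwise.
Reaction R at support B is upward at 0 m, arm 6.7 m → moment R × 6.7 counterclockwise.
Setting net torque to zero: R × 6.7 = 1693 → R = 253 N.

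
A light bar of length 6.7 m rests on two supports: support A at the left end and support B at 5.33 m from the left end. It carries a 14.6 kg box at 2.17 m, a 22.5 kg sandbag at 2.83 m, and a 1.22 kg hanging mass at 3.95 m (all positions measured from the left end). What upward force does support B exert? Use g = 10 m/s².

Taking torques about support A:
Box: 14.6 × 10 = 146 N down at 2.17 m → arm 2.17 m, τ = 146 × 2.17 = 316.8 N·m clockwise.
Sandbag: 22.5 × 10 = 225 N down at 2.83 m → arm 2.83 m, τ = 225 × 2.83 = 636.8 N·m clockwise.
Hanging mass: 1.22 × 10 = 12.2 N down at 3.95 m → arm 3.95 m, τ = 12.2 × 3.95 = 48.19 N·m clockwise.
Net load moment about support A = 1002 N·m clockwise.
Reaction R at support B is upward at 5.33 m, arm 5.33 m → moment R × 5.33 counterclockwise.
Balancing moments: R × 5.33 = 1002, giving R = 188 N.

R_B ≈ 188 N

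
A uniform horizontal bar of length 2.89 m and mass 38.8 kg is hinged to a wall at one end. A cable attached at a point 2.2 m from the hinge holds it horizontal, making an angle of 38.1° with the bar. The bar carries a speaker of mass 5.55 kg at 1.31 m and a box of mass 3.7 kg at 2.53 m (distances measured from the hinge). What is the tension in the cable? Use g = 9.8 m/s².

T ≈ 525 N

About the hinge:
Beam weight: 38.8 × 9.8 = 380.2 N down at 1.445 m → arm 1.445 m, τ = 380.2 × 1.445 = 549.4 N·m clockwise.
Speaker: 5.55 × 9.8 = 54.39 N down at 1.31 m → arm 1.31 m, τ = 54.39 × 1.31 = 71.25 N·m clockwise.
Box: 3.7 × 9.8 = 36.26 N down at 2.53 m → arm 2.53 m, τ = 36.26 × 2.53 = 91.74 N·m clockwise.
Total clockwise load moment = 712.4 N·m.
The cable tension T acts at 2.2 m; only its component perpendicular to the bar, T sinθ, produces torque. sin 38.1° = 0.617.
Balancing moments: T × 2.2 × 0.617 = 712.4, giving T = 712.4 / 1.357 = 525 N.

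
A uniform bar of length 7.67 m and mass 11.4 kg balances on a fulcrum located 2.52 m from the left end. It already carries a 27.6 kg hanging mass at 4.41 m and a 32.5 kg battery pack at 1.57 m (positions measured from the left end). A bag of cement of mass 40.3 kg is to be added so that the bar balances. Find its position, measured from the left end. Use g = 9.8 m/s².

Take moments about the fulcrum (at 2.52 m from the left end).
Beam weight: 11.4 × 9.8 = 111.7 N down at 3.835 m → arm 1.315 m, τ = 111.7 × 1.315 = 146.9 N·m clockwise.
Hanging mass: 27.6 × 9.8 = 270.5 N down at 4.41 m → arm 1.89 m, τ = 270.5 × 1.89 = 511.2 N·m clockwise.
Battery pack: 32.5 × 9.8 = 318.5 N down at 1.57 m → arm 0.95 m, τ = 318.5 × 0.95 = 302.6 N·m counterclockwise.
Net moment of existing loads = 355.5 N·m clockwise.
The bag of cement weighs 40.3 × 9.8 = 394.9 N and must supply an equal counterclockwise moment, so its lever arm about the fulcrum is 355.5 / 394.9 = 0.9 m.
That puts it at 2.52 − 0.9 = 1.62 m from the left end.

x ≈ 1.62 m from the left end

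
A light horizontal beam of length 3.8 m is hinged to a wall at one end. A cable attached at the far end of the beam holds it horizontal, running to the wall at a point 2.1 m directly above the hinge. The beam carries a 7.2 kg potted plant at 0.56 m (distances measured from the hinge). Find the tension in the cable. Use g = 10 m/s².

T ≈ 21.9 N

About the hinge:
Potted plant: 7.2 × 10 = 72 N down at 0.56 m → arm 0.56 m, τ = 72 × 0.56 = 40.32 N·m clockwise.
Total clockwise load moment = 40.32 N·m.
The cable tension T acts at 3.8 m; only its component perpendicular to the beam, T sinθ, produces torque. sinθ = h/√(h²+d²) = 2.1/√(2.1²+3.8²) = 0.4837.
Setting net torque to zero: T × 3.8 × 0.4837 = 40.32 → T = 40.32 / 1.838 = 21.9 N.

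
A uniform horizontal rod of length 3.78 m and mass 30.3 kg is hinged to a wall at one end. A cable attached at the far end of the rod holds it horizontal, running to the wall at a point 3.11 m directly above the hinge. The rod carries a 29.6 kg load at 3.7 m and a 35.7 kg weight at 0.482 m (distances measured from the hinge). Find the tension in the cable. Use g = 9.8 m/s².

T ≈ 751 N

Take moments about the hinge.
Beam weight: 30.3 × 9.8 = 296.9 N down at 1.89 m → arm 1.89 m, τ = 296.9 × 1.89 = 561.1 N·m clockwise.
Load: 29.6 × 9.8 = 290.1 N down at 3.7 m → arm 3.7 m, τ = 290.1 × 3.7 = 1073 N·m clockwise.
Weight: 35.7 × 9.8 = 349.9 N down at 0.482 m → arm 0.482 m, τ = 349.9 × 0.482 = 168.7 N·m clockwise.
Total clockwise load moment = 1803 N·m.
The cable tension T acts at 3.78 m; only its component perpendicular to the rod, T sinθ, produces torque. sinθ = h/√(h²+d²) = 3.11/√(3.11²+3.78²) = 0.6353.
For rotational equilibrium, T × 3.78 × 0.6353 = 1803, so T = 1803 / 2.401 = 751 N.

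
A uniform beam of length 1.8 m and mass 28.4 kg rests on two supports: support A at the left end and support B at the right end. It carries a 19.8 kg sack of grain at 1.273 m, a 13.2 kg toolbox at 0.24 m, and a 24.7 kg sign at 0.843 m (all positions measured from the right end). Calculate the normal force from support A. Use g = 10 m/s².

Sum moments about support B (its reaction then has zero moment arm).
Beam weight: 28.4 × 10 = 284 N down at 0.9 m → arm 0.9 m, τ = 284 × 0.9 = 255.6 N·m counterclockwise.
Sack of grain: 19.8 × 10 = 198 N down at 1.273 m → arm 1.273 m, τ = 198 × 1.273 = 252.1 N·m counterclockwise.
Toolbox: 13.2 × 10 = 132 N down at 0.24 m → arm 0.24 m, τ = 132 × 0.24 = 31.68 N·m counterclockwise.
Sign: 24.7 × 10 = 247 N down at 0.843 m → arm 0.843 m, τ = 247 × 0.843 = 208.2 N·m counterclockwise.
Net load moment about support B = 747.6 N·m counterclockwise.
Reaction R at support A is upward at 1.8 m, arm 1.8 m → moment R × 1.8 clockwise.
Balancing moments: R × 1.8 = 747.6, giving R = 415 N.

R_A ≈ 415 N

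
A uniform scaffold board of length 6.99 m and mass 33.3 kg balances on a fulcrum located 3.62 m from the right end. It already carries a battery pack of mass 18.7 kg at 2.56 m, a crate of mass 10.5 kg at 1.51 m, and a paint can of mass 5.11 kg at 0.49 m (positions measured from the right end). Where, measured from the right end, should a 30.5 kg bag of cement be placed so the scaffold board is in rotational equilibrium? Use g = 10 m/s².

Choose the fulcrum (at 3.62 m from the right end) as the axis so the support reaction has zero arm there.
Beam weight: 33.3 × 10 = 333 N down at 3.495 m → arm 0.125 m, τ = 333 × 0.125 = 41.62 N·m clockwise.
Battery pack: 18.7 × 10 = 187 N down at 2.56 m → arm 1.06 m, τ = 187 × 1.06 = 198.2 N·m clockwise.
Crate: 10.5 × 10 = 105 N down at 1.51 m → arm 2.11 m, τ = 105 × 2.11 = 221.5 N·m clockwise.
Paint can: 5.11 × 10 = 51.1 N down at 0.49 m → arm 3.13 m, τ = 51.1 × 3.13 = 159.9 N·m clockwise.
Net moment of existing loads = 621.2 N·m clockwise.
The bag of cement weighs 30.5 × 10 = 305 N and must supply an equal counterclockwise moment, so its lever arm about the fulcrum is 621.2 / 305 = 2.04 m.
That puts it at 3.62 + 2.04 = 5.66 m from the right end.

x ≈ 5.66 m from the right end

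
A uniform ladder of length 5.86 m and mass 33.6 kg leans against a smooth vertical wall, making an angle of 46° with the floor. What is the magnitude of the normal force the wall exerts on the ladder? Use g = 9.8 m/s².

N_wall ≈ 159 N

Sum moments about the foot of the ladder (the floor normal and friction both act there and drop out).
Ladder weight 33.6×9.8 = 329.3 N acts at 2.93 m along the ladder; its horizontal arm is 2.93·cos46° = 2.035 m → τ = 670.1 N·m clockwise.
Wall normal N acts horizontally at the top; its moment arm is the height L sinθ = 5.86·sin46° = 4.215 m, counterclockwise.
Στ = 0 ⇒ N × 4.215 = 670.1 ⇒ N = 159 N.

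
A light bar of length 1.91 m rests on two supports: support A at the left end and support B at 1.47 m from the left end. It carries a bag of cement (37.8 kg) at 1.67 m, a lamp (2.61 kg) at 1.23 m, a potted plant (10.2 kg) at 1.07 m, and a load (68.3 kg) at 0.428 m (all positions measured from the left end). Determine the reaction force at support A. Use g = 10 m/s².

R_A ≈ 465 N

Choose support B as the axis so its reaction then has zero moment arm.
Bag of cement: 37.8 × 10 = 378 N down at 1.67 m → arm 0.2 m, τ = 378 × 0.2 = 75.6 N·m clockwise.
Lamp: 2.61 × 10 = 26.1 N down at 1.23 m → arm 0.24 m, τ = 26.1 × 0.24 = 6.264 N·m counterclockwise.
Potted plant: 10.2 × 10 = 102 N down at 1.07 m → arm 0.4 m, τ = 102 × 0.4 = 40.8 N·m counterclockwise.
Load: 68.3 × 10 = 683 N down at 0.428 m → arm 1.042 m, τ = 683 × 1.042 = 711.7 N·m counterclockwise.
Net load moment about support B = 683.2 N·m counterclockwise.
Reaction R at support A is upward at 0 m, arm 1.47 m → moment R × 1.47 clockwise.
For rotational equilibrium, R × 1.47 = 683.2, so R = 465 N.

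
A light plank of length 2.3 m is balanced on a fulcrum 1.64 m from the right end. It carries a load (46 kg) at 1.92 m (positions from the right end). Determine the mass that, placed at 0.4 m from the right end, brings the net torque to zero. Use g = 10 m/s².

Take moments about the fulcrum (at 1.64 m from the right end).
Load: 46 × 10 = 460 N down at 1.92 m → arm 0.28 m, τ = 460 × 0.28 = 128.8 N·m counterclockwise.
Net moment of known loads = 128.8 N·m counterclockwise.
An unknown mass m at 0.4 m has arm 1.24 m; its moment is m·g·1.24 clockwise.
Στ = 0 ⇒ m × 10 × 1.24 = 128.8 ⇒ m = 128.8 / (10 × 1.24) = 10.4 kg.

m ≈ 10.4 kg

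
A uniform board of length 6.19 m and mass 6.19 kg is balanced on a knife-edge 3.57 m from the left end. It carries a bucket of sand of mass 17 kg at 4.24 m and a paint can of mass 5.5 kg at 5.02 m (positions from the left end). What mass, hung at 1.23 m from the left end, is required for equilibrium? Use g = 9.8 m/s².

m ≈ 7.02 kg

Sum moments about the knife-edge (at 3.57 m from the left end) (the support reaction has zero arm there).
Beam weight: 6.19 × 9.8 = 60.66 N down at 3.095 m → arm 0.475 m, τ = 60.66 × 0.475 = 28.81 N·m counterclockwise.
Bucket of sand: 17 × 9.8 = 166.6 N down at 4.24 m → arm 0.67 m, τ = 166.6 × 0.67 = 111.6 N·m clockwise.
Paint can: 5.5 × 9.8 = 53.9 N down at 5.02 m → arm 1.45 m, τ = 53.9 × 1.45 = 78.16 N·m clockwise.
Net moment of known loads = 160.9 N·m clockwise.
An unknown mass m at 1.23 m has arm 2.34 m; its moment is m·g·2.34 counterclockwise.
Setting net torque to zero: m × 9.8 × 2.34 = 160.9 → m = 160.9 / (9.8 × 2.34) = 7.02 kg.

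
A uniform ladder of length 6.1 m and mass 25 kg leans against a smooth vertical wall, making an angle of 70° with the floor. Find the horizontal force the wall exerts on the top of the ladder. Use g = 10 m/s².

About the foot of the ladder:
Ladder weight 25×10 = 250 N acts at 3.05 m along the ladder; its horizontal arm is 3.05·cos70° = 1.043 m → τ = 260.8 N·m clockwise.
Wall normal N acts horizontally at the top; its moment arm is the height L sinθ = 6.1·sin70° = 5.732 m, counterclockwise.
Στ = 0 ⇒ N × 5.732 = 260.8 ⇒ N = 45.5 N.

N_wall ≈ 45.5 N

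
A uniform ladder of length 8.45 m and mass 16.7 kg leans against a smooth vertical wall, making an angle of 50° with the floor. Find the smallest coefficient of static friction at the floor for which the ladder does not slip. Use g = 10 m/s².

Sum moments about the foot of the ladder (the floor normal and friction both act there and drop out).
Ladder weight 16.7×10 = 167 N acts at 4.225 m along the ladder; its horizontal arm is 4.225·cos50° = 2.716 m → τ = 453.6 N·m clockwise.
Wall normal N acts horizontally at the top; its moment arm is the height L sinθ = 8.45·sin50° = 6.473 m, counterclockwise.
For rotational equilibrium, N × 6.473 = 453.6, so N = 70.08 N.
ΣFx = 0 ⇒ f = N_wall = 70.08 N. ΣFy = 0 ⇒ N_floor = 167 N.
μ_min = f / N_floor = 70.08 / 167 = 0.42.

μ_min ≈ 0.42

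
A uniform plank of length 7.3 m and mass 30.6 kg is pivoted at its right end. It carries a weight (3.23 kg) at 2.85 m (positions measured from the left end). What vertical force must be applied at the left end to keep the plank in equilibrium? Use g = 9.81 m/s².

F ≈ 169 N

Taking torques about the right end:
Beam weight: 30.6 × 9.81 = 300.2 N down at 3.65 m → arm 3.65 m, τ = 300.2 × 3.65 = 1096 N·m counterclockwise.
Weight: 3.23 × 9.81 = 31.69 N down at 2.85 m → arm 4.45 m, τ = 31.69 × 4.45 = 141 N·m counterclockwise.
Net moment of the loads = 1237 N·m counterclockwise.
The upward force F acts at the left end, arm 7.3 m, giving F × 7.3 clockwise.
Balancing moments: F × 7.3 = 1237, giving F = 1237 / 7.3 = 169 N.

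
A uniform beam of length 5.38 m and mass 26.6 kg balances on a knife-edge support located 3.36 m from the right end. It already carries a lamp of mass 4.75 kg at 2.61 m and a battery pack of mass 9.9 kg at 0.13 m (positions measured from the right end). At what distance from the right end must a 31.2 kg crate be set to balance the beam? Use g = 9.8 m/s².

Sum moments about the knife-edge support (at 3.36 m from the right end) (the support reaction has zero arm there).
Beam weight: 26.6 × 9.8 = 260.7 N down at 2.69 m → arm 0.67 m, τ = 260.7 × 0.67 = 174.7 N·m clockwise.
Lamp: 4.75 × 9.8 = 46.55 N down at 2.61 m → arm 0.75 m, τ = 46.55 × 0.75 = 34.91 N·m clockwise.
Battery pack: 9.9 × 9.8 = 97.02 N down at 0.13 m → arm 3.23 m, τ = 97.02 × 3.23 = 313.4 N·m clockwise.
Net moment of existing loads = 523 N·m clockwise.
The crate weighs 31.2 × 9.8 = 305.8 N and must supply an equal counterclockwise moment, so its lever arm about the knife-edge support is 523 / 305.8 = 1.71 m.
That puts it at 3.36 + 1.71 = 5.07 m from the right end.

x ≈ 5.07 m from the right end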